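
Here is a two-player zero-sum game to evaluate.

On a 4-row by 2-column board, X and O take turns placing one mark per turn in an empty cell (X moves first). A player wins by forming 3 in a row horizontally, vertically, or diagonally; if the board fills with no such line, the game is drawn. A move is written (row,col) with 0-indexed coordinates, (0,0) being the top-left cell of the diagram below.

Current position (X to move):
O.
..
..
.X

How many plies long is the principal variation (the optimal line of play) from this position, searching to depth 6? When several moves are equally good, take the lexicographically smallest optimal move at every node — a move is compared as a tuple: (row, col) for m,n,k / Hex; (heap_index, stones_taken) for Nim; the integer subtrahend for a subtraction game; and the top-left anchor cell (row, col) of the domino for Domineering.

PV length from [O./../../.X]: 6 plies

p1 X@[O./../../.X]: (0,1)[OX/../../.X]+0* (1,0)[O./X./../.X]+0 (1,1)[O./.X/../.X]+0 (2,0)[O./../X./.X]+0 (2,1)[O./../.X/.X]+0 (3,0)[O./../../XX]+0
p2 O@[OX/../../.X]: (1,0)[OX/O./../.X]+0* (1,1)[OX/.O/../.X]+0 (2,0)[OX/../O./.X]+0 (2,1)[OX/../.O/.X]+0 (3,0)[OX/../../OX]+0
p3 X@[OX/O./../.X]: (1,1)[OX/OX/../.X]-1 (2,0)[OX/O./X./.X]+0* (2,1)[OX/O./.X/.X]-1 (3,0)[OX/O./../XX]-1
p4 O@[OX/O./X./.X]: (1,1)[OX/OO/X./.X]+0* (2,1)[OX/O./XO/.X]+0 (3,0)[OX/O./X./OX]+0
p5 X@[OX/OO/X./.X]: (2,1)[OX/OO/XX/.X]+0* (3,0)[OX/OO/X./XX]+0
p6 O@[OX/OO/XX/.X]: (3,0)[OX/OO/XX/OX]+0*
p7 X@[OX/OO/XX/OX] terminal +0; root [O./../../.X] d6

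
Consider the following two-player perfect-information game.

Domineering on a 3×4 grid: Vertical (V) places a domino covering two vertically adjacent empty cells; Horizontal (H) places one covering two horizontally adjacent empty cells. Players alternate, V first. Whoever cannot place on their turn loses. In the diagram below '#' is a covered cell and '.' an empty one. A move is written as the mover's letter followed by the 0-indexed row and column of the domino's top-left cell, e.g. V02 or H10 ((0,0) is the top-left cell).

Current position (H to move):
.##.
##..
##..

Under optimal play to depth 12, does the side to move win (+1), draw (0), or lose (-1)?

value(.##./##../##.., H) = +1

[.##./##../##..] H move#1: H12:+1/.##./####/##..*, H22:-1/.##./##../####
[.##./####/##..] end (terminal -1, V#2); searched .##./##../##.. to 12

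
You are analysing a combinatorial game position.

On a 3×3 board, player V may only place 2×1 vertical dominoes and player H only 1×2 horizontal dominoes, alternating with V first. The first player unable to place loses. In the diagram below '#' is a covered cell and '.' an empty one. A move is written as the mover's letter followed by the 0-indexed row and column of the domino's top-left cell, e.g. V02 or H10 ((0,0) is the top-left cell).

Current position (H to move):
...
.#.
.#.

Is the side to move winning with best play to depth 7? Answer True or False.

ply 1, H at .../.#./.#. | H00=-1→##./.#./.#.*; H01=-1→.##/.#./.#.
ply 2, V at ##./.#./.#. | V02=+1→###/.##/.#.*; V10=+1→##./##./##.; V12=+1→##./.##/.##
ply 3: ###/.##/.#. is terminal -1 (H); from .../.#./.#. depth 7

H winning at [.../.#./.#.]: False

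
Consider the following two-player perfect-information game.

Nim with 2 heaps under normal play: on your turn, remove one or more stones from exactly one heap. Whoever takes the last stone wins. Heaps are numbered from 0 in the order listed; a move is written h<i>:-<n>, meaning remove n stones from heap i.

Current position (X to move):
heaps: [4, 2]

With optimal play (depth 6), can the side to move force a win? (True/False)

[(4,2)] X move#1: h0:-1:-1/(3,2), h0:-2:+1/(2,2)*, h0:-3:-1/(1,2), h0:-4:-1/(0,2), h1:-1:-1/(4,1), h1:-2:-1/(4,0)
[(2,2)] O move#2: h0:-1:-1/(1,2)*, h0:-2:-1/(0,2), h1:-1:-1/(2,1), h1:-2:-1/(2,0)
[(1,2)] X move#3: h0:-1:-1/(0,2), h1:-1:+1/(1,1)*, h1:-2:-1/(1,0)
[(1,1)] O move#4: h0:-1:-1/(0,1)*, h1:-1:-1/(1,0)
[(0,1)] X move#5: h1:-1:+1/(0,0)*
[(0,0)] end (terminal -1, O#6); searched (4,2) to 6

X winning at [(4,2)]: True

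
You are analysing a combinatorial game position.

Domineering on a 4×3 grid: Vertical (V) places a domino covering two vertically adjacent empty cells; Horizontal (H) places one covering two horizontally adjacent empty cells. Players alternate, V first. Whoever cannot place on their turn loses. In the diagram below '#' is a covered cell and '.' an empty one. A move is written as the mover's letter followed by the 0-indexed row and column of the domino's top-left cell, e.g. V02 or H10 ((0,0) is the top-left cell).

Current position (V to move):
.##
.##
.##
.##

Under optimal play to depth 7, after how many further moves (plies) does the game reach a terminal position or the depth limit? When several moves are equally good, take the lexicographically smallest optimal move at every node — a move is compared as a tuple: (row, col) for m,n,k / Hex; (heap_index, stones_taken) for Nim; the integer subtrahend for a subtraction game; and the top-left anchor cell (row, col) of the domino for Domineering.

p1 V@[.##/.##/.##/.##]: V00[###/###/.##/.##]+1* V10[.##/###/###/.##]+1 V20[.##/.##/###/###]+1
p2 H@[###/###/.##/.##] terminal -1; root [.##/.##/.##/.##] d7

PV length from [.##/.##/.##/.##]: 1 ply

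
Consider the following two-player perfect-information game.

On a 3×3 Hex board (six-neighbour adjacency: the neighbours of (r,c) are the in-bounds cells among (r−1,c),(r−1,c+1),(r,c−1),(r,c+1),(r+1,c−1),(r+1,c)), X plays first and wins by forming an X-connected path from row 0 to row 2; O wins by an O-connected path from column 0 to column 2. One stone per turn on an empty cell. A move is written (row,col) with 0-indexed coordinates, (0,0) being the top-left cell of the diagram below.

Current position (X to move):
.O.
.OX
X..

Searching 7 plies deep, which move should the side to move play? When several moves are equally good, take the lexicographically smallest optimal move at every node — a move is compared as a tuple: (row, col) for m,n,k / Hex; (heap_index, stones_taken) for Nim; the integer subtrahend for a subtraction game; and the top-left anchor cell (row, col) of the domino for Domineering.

X's best at [.O./.OX/X..]: (0,0)

[.O./.OX/X..] X move#1: (0,0):+1/XO./.OX/X..*, (0,2):+1/.OX/.OX/X.., (1,0):+1/.O./XOX/X.., (2,1):-1/.O./.OX/XX., (2,2):-1/.O./.OX/X.X
[XO./.OX/X..] O move#2: (0,2):-1/XOO/.OX/X..*, (1,0):-1/XO./OOX/X.., (2,1):-1/XO./.OX/XO., (2,2):-1/XO./.OX/X.O
[XOO/.OX/X..] X move#3: (1,0):+1/XOO/XOX/X..*, (2,1):-1/XOO/.OX/XX., (2,2):-1/XOO/.OX/X.X
[XOO/XOX/X..] end (terminal -1, O#4); searched .O./.OX/X.. to 7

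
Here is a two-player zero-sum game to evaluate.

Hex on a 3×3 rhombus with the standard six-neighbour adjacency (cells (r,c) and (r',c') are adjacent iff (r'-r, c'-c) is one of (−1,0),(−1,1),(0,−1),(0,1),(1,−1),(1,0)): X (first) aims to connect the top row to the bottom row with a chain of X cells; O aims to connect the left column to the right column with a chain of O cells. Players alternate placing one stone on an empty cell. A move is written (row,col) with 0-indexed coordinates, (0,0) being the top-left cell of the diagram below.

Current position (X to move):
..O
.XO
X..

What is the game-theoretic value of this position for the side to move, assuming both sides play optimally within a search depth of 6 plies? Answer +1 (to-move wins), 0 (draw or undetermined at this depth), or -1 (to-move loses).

ply 1, X at ..O/.XO/X.. | (0,0)=+1→X.O/.XO/X..*; (0,1)=+1→.XO/.XO/X..; (1,0)=+1→..O/XXO/X..; (2,1)=-1→..O/.XO/XX.; (2,2)=-1→..O/.XO/X.X
ply 2, O at X.O/.XO/X.. | (0,1)=-1→XOO/.XO/X..*; (1,0)=-1→X.O/OXO/X..; (2,1)=-1→X.O/.XO/XO.; (2,2)=-1→X.O/.XO/X.O
ply 3, X at XOO/.XO/X.. | (1,0)=+1→XOO/XXO/X..*; (2,1)=-1→XOO/.XO/XX.; (2,2)=-1→XOO/.XO/X.X
ply 4: XOO/XXO/X.. is terminal -1 (O); from ..O/.XO/X.. depth 6

value(..O/.XO/X.., X) = +1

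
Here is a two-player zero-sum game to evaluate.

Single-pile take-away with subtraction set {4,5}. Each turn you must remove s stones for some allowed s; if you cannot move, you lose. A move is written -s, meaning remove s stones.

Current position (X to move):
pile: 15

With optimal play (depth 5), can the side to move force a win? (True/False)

X winning at [15]: True

[15] X move#1: -4:+1/11*, -5:+1/10
[11] O move#2: -4:-1/7*, -5:-1/6
[7] X move#3: -4:+1/3*, -5:+1/2
[3] end (terminal -1, O#4); searched 15 to 5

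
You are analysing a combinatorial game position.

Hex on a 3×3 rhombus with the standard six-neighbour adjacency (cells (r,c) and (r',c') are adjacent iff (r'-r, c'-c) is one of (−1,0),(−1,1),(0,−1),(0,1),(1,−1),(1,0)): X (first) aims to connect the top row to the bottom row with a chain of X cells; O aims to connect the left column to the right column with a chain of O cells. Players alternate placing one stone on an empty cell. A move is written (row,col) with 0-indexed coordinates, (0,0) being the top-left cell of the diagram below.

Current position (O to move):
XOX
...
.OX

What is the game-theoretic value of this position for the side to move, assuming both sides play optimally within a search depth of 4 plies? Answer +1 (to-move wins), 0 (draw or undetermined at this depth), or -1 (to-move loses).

[XOX/.../.OX] O move#1: (1,0):-1/XOX/O../.OX*, (1,1):-1/XOX/.O./.OX, (1,2):-1/XOX/..O/.OX, (2,0):-1/XOX/.../OOX
[XOX/O../.OX] X move#2: (1,1):+1/XOX/OX./.OX*, (1,2):+1/XOX/O.X/.OX, (2,0):+1/XOX/O../XOX
[XOX/OX./.OX] O move#3: (1,2):-1/XOX/OXO/.OX*, (2,0):-1/XOX/OX./OOX
[XOX/OXO/.OX] X move#4: (2,0):+1/XOX/OXO/XOX*
[XOX/OXO/XOX] end (terminal -1, O#5); searched XOX/.../.OX to 4

value(XOX/.../.OX, O) = -1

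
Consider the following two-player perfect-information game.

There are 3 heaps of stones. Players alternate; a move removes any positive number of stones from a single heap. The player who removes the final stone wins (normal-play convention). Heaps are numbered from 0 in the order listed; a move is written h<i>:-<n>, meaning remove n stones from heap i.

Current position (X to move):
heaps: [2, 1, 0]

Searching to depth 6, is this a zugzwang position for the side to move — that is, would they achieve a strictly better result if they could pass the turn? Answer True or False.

ply 1, X at (2,1,0) | h0:-1=+1→(1,1,0)*; h0:-2=-1→(0,1,0); h1:-1=-1→(2,0,0)
ply 2, O at (1,1,0) | h0:-1=-1→(0,1,0)*; h1:-1=-1→(1,0,0)
ply 3, X at (0,1,0) | h1:-1=+1→(0,0,0)*
ply 4: (0,0,0) is terminal -1 (O); from (2,1,0) depth 6
if X skipped the turn, O would face:
~ ply 1, O at (2,1,0) | h0:-1=+1→(1,1,0)*; h0:-2=-1→(0,1,0); h1:-1=-1→(2,0,0)
~ ply 2, X at (1,1,0) | h0:-1=-1→(0,1,0)*; h1:-1=-1→(1,0,0)
~ ply 3, O at (0,1,0) | h1:-1=+1→(0,0,0)*
~ ply 4: (0,0,0) is terminal -1 (X); from (2,1,0) depth 6
compare (X): move=+1 vs pass=-1

zugzwang((2,1,0), X) = False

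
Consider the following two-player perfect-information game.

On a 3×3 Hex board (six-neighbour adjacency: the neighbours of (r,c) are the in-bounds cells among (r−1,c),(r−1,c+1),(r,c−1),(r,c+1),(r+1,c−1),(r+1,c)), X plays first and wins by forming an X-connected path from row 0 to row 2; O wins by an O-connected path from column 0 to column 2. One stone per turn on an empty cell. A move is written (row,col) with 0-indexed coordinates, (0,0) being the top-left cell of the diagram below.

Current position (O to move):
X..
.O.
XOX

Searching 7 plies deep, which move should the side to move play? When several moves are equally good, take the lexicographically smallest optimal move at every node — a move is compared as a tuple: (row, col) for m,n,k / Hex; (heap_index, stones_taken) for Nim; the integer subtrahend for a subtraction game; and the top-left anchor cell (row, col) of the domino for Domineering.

O's best at [X../.O./XOX]: (1,0)

[X../.O./XOX] O move#1: (0,1):-1/XO./.O./XOX, (0,2):-1/X.O/.O./XOX, (1,0):+1/X../OO./XOX*, (1,2):-1/X../.OO/XOX
[X../OO./XOX] X move#2: (0,1):-1/XX./OO./XOX*, (0,2):-1/X.X/OO./XOX, (1,2):-1/X../OOX/XOX
[XX./OO./XOX] O move#3: (0,2):+1/XXO/OO./XOX*, (1,2):+1/XX./OOO/XOX
[XXO/OO./XOX] end (terminal -1, X#4); searched X../.O./XOX to 7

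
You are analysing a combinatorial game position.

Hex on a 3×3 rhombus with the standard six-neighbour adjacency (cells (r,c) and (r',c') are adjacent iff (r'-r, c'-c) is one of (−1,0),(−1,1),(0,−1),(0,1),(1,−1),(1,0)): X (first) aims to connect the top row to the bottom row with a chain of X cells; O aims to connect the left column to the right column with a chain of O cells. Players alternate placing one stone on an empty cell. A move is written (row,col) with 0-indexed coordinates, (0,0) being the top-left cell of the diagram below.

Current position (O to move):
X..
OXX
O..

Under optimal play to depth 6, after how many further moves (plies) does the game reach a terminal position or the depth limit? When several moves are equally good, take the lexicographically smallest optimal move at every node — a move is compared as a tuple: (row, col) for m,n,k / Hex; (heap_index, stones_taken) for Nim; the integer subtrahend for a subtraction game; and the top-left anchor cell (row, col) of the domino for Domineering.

PV length from [X../OXX/O..]: 4 plies

[X../OXX/O..] O move#1: (0,1):-1/XO./OXX/O..*, (0,2):-1/X.O/OXX/O.., (2,1):-1/X../OXX/OO., (2,2):-1/X../OXX/O.O
[XO./OXX/O..] X move#2: (0,2):+1/XOX/OXX/O..*, (2,1):-1/XO./OXX/OX., (2,2):-1/XO./OXX/O.X
[XOX/OXX/O..] O move#3: (2,1):-1/XOX/OXX/OO.*, (2,2):-1/XOX/OXX/O.O
[XOX/OXX/OO.] X move#4: (2,2):+1/XOX/OXX/OOX*
[XOX/OXX/OOX] end (terminal -1, O#5); searched X../OXX/O.. to 6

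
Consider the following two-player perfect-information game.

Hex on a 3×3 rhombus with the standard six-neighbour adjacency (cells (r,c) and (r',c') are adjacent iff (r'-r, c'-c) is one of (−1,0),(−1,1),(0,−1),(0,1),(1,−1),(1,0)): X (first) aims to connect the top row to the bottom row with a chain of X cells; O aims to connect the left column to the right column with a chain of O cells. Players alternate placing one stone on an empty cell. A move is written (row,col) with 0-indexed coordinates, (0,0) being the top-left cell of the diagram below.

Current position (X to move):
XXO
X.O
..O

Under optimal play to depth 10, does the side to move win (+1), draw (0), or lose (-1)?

p1 X@[XXO/X.O/..O]: (1,1)[XXO/XXO/..O]+1* (2,0)[XXO/X.O/X.O]+1 (2,1)[XXO/X.O/.XO]+1
p2 O@[XXO/XXO/..O]: (2,0)[XXO/XXO/O.O]-1* (2,1)[XXO/XXO/.OO]-1
p3 X@[XXO/XXO/O.O]: (2,1)[XXO/XXO/OXO]+1*
p4 O@[XXO/XXO/OXO] terminal -1; root [XXO/X.O/..O] d10

value(XXO/X.O/..O, X) = +1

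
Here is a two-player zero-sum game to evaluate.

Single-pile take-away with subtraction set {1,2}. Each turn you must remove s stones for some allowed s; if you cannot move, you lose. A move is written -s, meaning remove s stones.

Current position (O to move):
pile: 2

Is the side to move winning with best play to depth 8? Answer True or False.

O winning at [2]: True

[2] O move#1: -1:-1/1, -2:+1/0*
[0] end (terminal -1, X#2); searched 2 to 8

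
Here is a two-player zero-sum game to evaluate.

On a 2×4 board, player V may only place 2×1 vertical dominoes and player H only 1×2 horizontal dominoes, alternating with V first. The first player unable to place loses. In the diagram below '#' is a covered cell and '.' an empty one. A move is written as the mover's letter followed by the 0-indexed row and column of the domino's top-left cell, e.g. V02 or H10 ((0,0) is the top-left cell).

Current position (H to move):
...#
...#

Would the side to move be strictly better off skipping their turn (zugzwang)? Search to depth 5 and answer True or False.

ply 1, H at ...#/...# | H00=+1→##.#/...#*; H01=+1→.###/...#; H10=+1→...#/##.#; H11=+1→...#/.###
ply 2, V at ##.#/...# | V02=-1→####/..##*
ply 3, H at ####/..## | H10=+1→####/####*
ply 4: ####/#### is terminal -1 (V); from ...#/...# depth 5
suppose H passes — search the same position with V to move:
pass> ply 1, V at ...#/...# | V00=-1→#..#/#..#; V01=+1→.#.#/.#.#*; V02=-1→..##/..##
pass> ply 2: .#.#/.#.# is terminal -1 (H); from ...#/...# depth 5
for H: play +1, pass -1

zugzwang(...#/...#, H) = False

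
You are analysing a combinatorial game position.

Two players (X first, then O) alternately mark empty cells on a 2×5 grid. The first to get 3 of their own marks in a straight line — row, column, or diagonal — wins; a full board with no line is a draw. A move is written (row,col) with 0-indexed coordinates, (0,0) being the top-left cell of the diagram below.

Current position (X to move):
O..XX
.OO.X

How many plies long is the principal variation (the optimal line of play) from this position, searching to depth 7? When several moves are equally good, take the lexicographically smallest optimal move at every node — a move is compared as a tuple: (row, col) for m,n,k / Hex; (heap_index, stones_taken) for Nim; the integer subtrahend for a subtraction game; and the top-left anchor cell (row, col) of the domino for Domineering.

[O..XX/.OO.X] X move#1: (0,1):-1/OX.XX/.OO.X, (0,2):+1/O.XXX/.OO.X*, (1,0):-1/O..XX/XOO.X, (1,3):-1/O..XX/.OOXX
[O.XXX/.OO.X] end (terminal -1, O#2); searched O..XX/.OO.X to 7

PV length from [O..XX/.OO.X]: 1 ply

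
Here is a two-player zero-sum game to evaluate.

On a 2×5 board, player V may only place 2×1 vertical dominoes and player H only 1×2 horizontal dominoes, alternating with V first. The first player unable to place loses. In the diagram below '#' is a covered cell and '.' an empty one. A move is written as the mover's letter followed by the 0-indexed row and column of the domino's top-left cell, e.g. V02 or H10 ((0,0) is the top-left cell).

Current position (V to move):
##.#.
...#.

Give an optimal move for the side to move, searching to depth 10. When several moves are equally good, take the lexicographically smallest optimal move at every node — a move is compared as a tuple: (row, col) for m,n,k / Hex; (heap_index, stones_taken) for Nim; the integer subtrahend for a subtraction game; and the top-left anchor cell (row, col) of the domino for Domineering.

V's best at [##.#./...#.]: V02

p1 V@[##.#./...#.]: V02[####./..##.]+1* V04[##.##/...##]-1
p2 H@[####./..##.]: H10[####./####.]-1*
p3 V@[####./####.]: V04[#####/#####]+1*
p4 H@[#####/#####] terminal -1; root [##.#./...#.] d10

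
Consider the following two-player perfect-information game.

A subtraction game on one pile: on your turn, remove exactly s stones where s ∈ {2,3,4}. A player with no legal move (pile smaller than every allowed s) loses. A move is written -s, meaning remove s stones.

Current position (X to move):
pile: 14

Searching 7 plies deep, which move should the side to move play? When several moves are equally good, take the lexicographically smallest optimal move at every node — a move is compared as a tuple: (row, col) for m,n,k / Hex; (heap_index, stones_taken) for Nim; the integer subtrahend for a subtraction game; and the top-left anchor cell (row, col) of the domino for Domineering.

p1 X@[14]: -2[12]+1* -3[11]-1 -4[10]-1
p2 O@[12]: -2[10]-1* -3[9]-1 -4[8]-1
p3 X@[10]: -2[8]-1 -3[7]+1* -4[6]+1
p4 O@[7]: -2[5]-1* -3[4]-1 -4[3]-1
p5 X@[5]: -2[3]-1 -3[2]-1 -4[1]+1*
p6 O@[1] terminal -1; root [14] d7

X's best at [14]: -2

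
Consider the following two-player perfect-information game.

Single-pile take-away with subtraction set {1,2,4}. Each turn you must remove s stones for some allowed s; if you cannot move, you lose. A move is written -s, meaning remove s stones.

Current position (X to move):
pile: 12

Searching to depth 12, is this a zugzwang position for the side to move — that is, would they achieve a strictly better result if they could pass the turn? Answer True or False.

zugzwang(12, X) = True

p1 X@[12]: -1[11]-1* -2[10]-1 -4[8]-1
p2 O@[11]: -1[10]-1 -2[9]+1* -4[7]-1
p3 X@[9]: -1[8]-1* -2[7]-1 -4[5]-1
p4 O@[8]: -1[7]-1 -2[6]+1* -4[4]-1
p5 X@[6]: -1[5]-1* -2[4]-1 -4[2]-1
p6 O@[5]: -1[4]-1 -2[3]+1* -4[1]-1
p7 X@[3]: -1[2]-1* -2[1]-1
p8 O@[2]: -1[1]-1 -2[0]+1*
p9 X@[0] terminal -1; root [12] d12
if X skipped the turn, O would face:
~ p1 O@[12]: -1[11]-1* -2[10]-1 -4[8]-1
~ p2 X@[11]: -1[10]-1 -2[9]+1* -4[7]-1
~ p3 O@[9]: -1[8]-1* -2[7]-1 -4[5]-1
~ p4 X@[8]: -1[7]-1 -2[6]+1* -4[4]-1
~ p5 O@[6]: -1[5]-1* -2[4]-1 -4[2]-1
~ p6 X@[5]: -1[4]-1 -2[3]+1* -4[1]-1
~ p7 O@[3]: -1[2]-1* -2[1]-1
~ p8 X@[2]: -1[1]-1 -2[0]+1*
~ p9 O@[0] terminal -1; root [12] d12
compare (X): move=-1 vs pass=+1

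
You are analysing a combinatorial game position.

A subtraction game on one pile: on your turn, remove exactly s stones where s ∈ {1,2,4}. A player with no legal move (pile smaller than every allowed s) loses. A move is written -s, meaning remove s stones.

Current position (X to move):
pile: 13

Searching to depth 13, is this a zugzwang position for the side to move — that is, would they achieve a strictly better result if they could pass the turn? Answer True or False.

zugzwang(13, X) = False

p1 X@[13]: -1[12]+1* -2[11]-1 -4[9]+1
p2 O@[12]: -1[11]-1* -2[10]-1 -4[8]-1
p3 X@[11]: -1[10]-1 -2[9]+1* -4[7]-1
p4 O@[9]: -1[8]-1* -2[7]-1 -4[5]-1
p5 X@[8]: -1[7]-1 -2[6]+1* -4[4]-1
p6 O@[6]: -1[5]-1* -2[4]-1 -4[2]-1
p7 X@[5]: -1[4]-1 -2[3]+1* -4[1]-1
p8 O@[3]: -1[2]-1* -2[1]-1
p9 X@[2]: -1[1]-1 -2[0]+1*
p10 O@[0] terminal -1; root [13] d13
suppose X passes — search the same position with O to move:
pass> p1 O@[13]: -1[12]+1* -2[11]-1 -4[9]+1
pass> p2 X@[12]: -1[11]-1* -2[10]-1 -4[8]-1
pass> p3 O@[11]: -1[10]-1 -2[9]+1* -4[7]-1
pass> p4 X@[9]: -1[8]-1* -2[7]-1 -4[5]-1
pass> p5 O@[8]: -1[7]-1 -2[6]+1* -4[4]-1
pass> p6 X@[6]: -1[5]-1* -2[4]-1 -4[2]-1
pass> p7 O@[5]: -1[4]-1 -2[3]+1* -4[1]-1
pass> p8 X@[3]: -1[2]-1* -2[1]-1
pass> p9 O@[2]: -1[1]-1 -2[0]+1*
pass> p10 X@[0] terminal -1; root [13] d13
for X: play +1, pass -1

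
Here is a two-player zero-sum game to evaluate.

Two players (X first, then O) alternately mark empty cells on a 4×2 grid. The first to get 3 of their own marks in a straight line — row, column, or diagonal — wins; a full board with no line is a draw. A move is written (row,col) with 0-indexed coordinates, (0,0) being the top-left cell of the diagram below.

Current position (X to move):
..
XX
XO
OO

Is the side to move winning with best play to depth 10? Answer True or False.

ply 1, X at ../XX/XO/OO | (0,0)=+1→X./XX/XO/OO*; (0,1)=+0→.X/XX/XO/OO
ply 2: X./XX/XO/OO is terminal -1 (O); from ../XX/XO/OO depth 10

X winning at [../XX/XO/OO]: True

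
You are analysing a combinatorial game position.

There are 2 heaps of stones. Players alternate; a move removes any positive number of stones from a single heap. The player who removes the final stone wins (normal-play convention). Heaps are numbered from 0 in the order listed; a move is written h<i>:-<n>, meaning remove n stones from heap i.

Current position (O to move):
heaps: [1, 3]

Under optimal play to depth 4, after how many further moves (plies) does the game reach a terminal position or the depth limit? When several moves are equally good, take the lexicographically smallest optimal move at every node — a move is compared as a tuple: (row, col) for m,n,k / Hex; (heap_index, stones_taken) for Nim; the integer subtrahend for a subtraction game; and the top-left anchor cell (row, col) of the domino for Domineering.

PV length from [(1,3)]: 3 plies

ply 1, O at (1,3) | h0:-1=-1→(0,3); h1:-1=-1→(1,2); h1:-2=+1→(1,1)*; h1:-3=-1→(1,0)
ply 2, X at (1,1) | h0:-1=-1→(0,1)*; h1:-1=-1→(1,0)
ply 3, O at (0,1) | h1:-1=+1→(0,0)*
ply 4: (0,0) is terminal -1 (X); from (1,3) depth 4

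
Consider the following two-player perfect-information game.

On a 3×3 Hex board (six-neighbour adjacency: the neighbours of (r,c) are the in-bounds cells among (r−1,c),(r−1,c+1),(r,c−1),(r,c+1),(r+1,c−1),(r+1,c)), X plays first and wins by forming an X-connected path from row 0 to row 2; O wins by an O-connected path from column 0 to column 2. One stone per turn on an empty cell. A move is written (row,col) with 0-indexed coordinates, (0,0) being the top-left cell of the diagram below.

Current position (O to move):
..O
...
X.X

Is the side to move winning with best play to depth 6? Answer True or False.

O winning at [..O/.../X.X]: True

[..O/.../X.X] O move#1: (0,0):-1/O.O/.../X.X, (0,1):+1/.OO/.../X.X*, (1,0):+1/..O/O../X.X, (1,1):-1/..O/.O./X.X, (1,2):-1/..O/..O/X.X, (2,1):-1/..O/.../XOX
[.OO/.../X.X] X move#2: (0,0):-1/XOO/.../X.X*, (1,0):-1/.OO/X../X.X, (1,1):-1/.OO/.X./X.X, (1,2):-1/.OO/..X/X.X, (2,1):-1/.OO/.../XXX
[XOO/.../X.X] O move#3: (1,0):+1/XOO/O../X.X*, (1,1):-1/XOO/.O./X.X, (1,2):-1/XOO/..O/X.X, (2,1):-1/XOO/.../XOX
[XOO/O../X.X] end (terminal -1, X#4); searched ..O/.../X.X to 6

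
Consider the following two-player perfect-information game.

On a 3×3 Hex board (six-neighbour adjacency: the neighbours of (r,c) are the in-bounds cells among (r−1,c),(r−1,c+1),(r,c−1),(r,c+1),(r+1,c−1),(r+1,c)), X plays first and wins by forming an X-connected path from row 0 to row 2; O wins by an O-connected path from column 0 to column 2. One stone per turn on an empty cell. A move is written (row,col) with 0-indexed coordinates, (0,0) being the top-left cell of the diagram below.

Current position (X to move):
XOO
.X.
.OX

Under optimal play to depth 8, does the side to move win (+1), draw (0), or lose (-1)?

ply 1, X at XOO/.X./.OX | (1,0)=+1→XOO/XX./.OX*; (1,2)=-1→XOO/.XX/.OX; (2,0)=-1→XOO/.X./XOX
ply 2, O at XOO/XX./.OX | (1,2)=-1→XOO/XXO/.OX*; (2,0)=-1→XOO/XX./OOX
ply 3, X at XOO/XXO/.OX | (2,0)=+1→XOO/XXO/XOX*
ply 4: XOO/XXO/XOX is terminal -1 (O); from XOO/.X./.OX depth 8

value(XOO/.X./.OX, X) = +1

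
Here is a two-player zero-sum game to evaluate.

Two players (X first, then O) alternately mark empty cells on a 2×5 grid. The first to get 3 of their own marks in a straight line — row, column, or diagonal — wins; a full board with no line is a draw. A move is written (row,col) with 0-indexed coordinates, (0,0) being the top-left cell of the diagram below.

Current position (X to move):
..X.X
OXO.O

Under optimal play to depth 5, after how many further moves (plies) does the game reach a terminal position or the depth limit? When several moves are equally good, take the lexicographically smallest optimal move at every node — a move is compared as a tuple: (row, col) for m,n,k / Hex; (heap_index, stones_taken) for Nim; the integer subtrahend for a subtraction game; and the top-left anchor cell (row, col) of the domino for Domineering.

PV length from [..X.X/OXO.O]: 1 ply

[..X.X/OXO.O] X move#1: (0,0):-1/X.X.X/OXO.O, (0,1):-1/.XX.X/OXO.O, (0,3):+1/..XXX/OXO.O*, (1,3):+0/..X.X/OXOXO
[..XXX/OXO.O] end (terminal -1, O#2); searched ..X.X/OXO.O to 5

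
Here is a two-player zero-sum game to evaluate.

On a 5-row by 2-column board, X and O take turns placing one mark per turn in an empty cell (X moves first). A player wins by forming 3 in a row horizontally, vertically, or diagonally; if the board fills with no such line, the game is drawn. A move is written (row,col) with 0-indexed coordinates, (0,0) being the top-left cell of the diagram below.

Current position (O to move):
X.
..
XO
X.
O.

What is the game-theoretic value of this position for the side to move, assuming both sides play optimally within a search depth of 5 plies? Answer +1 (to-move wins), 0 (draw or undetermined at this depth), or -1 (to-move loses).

value(X./../XO/X./O., O) = 0

[X./../XO/X./O.] O move#1: (0,1):-1/XO/../XO/X./O., (1,0):+0/X./O./XO/X./O.*, (1,1):-1/X./.O/XO/X./O., (3,1):-1/X./../XO/XO/O., (4,1):-1/X./../XO/X./OO
[X./O./XO/X./O.] X move#2: (0,1):-1/XX/O./XO/X./O., (1,1):+0/X./OX/XO/X./O.*, (3,1):+0/X./O./XO/XX/O., (4,1):-1/X./O./XO/X./OX
[X./OX/XO/X./O.] O move#3: (0,1):+0/XO/OX/XO/X./O.*, (3,1):+0/X./OX/XO/XO/O., (4,1):+0/X./OX/XO/X./OO
[XO/OX/XO/X./O.] X move#4: (3,1):+0/XO/OX/XO/XX/O.*, (4,1):+0/XO/OX/XO/X./OX
[XO/OX/XO/XX/O.] O move#5: (4,1):+0/XO/OX/XO/XX/OO*
[XO/OX/XO/XX/OO] end (terminal +0, X#6); searched X./../XO/X./O. to 5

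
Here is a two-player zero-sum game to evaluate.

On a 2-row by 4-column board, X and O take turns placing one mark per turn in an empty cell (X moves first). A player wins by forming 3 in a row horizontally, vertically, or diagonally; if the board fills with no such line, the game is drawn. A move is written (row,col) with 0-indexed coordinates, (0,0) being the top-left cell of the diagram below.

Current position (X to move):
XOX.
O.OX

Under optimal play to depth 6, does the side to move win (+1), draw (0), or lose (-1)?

[XOX./O.OX] X move#1: (0,3):-1/XOXX/O.OX, (1,1):+0/XOX./OXOX*
[XOX./OXOX] O move#2: (0,3):+0/XOXO/OXOX*
[XOXO/OXOX] end (terminal +0, X#3); searched XOX./O.OX to 6

value(XOX./O.OX, X) = 0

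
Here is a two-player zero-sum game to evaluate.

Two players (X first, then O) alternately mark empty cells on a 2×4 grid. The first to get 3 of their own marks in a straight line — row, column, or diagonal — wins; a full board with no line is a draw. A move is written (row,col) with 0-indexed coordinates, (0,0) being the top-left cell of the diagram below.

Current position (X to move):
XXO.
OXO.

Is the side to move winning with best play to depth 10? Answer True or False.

X winning at [XXO./OXO.]: False

p1 X@[XXO./OXO.]: (0,3)[XXOX/OXO.]+0* (1,3)[XXO./OXOX]+0
p2 O@[XXOX/OXO.]: (1,3)[XXOX/OXOO]+0*
p3 X@[XXOX/OXOO] terminal +0; root [XXO./OXO.] d10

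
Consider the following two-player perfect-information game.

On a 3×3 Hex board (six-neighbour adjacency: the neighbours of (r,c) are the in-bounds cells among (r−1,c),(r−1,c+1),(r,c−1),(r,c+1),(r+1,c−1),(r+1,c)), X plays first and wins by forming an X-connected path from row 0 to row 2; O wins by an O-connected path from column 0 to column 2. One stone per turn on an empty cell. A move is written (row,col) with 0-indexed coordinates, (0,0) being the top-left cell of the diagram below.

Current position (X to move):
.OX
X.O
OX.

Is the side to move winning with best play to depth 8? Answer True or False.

ply 1, X at .OX/X.O/OX. | (0,0)=-1→XOX/X.O/OX.; (1,1)=+1→.OX/XXO/OX.*; (2,2)=-1→.OX/X.O/OXX
ply 2: .OX/XXO/OX. is terminal -1 (O); from .OX/X.O/OX. depth 8

X winning at [.OX/X.O/OX.]: True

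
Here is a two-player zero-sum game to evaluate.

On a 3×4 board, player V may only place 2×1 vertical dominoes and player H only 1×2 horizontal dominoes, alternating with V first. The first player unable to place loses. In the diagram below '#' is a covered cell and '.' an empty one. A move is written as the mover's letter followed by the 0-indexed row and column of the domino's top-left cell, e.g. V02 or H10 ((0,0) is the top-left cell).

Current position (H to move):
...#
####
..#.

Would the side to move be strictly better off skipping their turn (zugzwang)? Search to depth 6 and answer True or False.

zugzwang(...#/####/..#., H) = False

[...#/####/..#.] H move#1: H00:+1/##.#/####/..#.*, H01:+1/.###/####/..#., H20:+1/...#/####/###.
[##.#/####/..#.] end (terminal -1, V#2); searched ...#/####/..#. to 6
suppose H passes — search the same position with V to move:
pass> [...#/####/..#.] end (terminal -1, V#1); searched ...#/####/..#. to 6
for H: play +1, pass +1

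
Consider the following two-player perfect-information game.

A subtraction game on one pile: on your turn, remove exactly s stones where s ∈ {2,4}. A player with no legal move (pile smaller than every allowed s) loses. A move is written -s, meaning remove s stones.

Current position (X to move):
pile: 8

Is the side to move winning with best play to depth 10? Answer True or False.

p1 X@[8]: -2[6]+1* -4[4]-1
p2 O@[6]: -2[4]-1* -4[2]-1
p3 X@[4]: -2[2]-1 -4[0]+1*
p4 O@[0] terminal -1; root [8] d10

X winning at [8]: True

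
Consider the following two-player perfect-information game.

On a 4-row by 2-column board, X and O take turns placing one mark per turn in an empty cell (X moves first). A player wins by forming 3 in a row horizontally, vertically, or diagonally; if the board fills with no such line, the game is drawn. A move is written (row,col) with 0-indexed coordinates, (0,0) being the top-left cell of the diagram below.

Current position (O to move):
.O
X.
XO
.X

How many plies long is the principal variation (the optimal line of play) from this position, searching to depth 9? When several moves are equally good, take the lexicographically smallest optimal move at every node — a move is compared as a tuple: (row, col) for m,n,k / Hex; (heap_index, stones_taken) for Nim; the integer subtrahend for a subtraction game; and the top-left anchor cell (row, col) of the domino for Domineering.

PV length from [.O/X./XO/.X]: 1 ply

ply 1, O at .O/X./XO/.X | (0,0)=-1→OO/X./XO/.X; (1,1)=+1→.O/XO/XO/.X*; (3,0)=-1→.O/X./XO/OX
ply 2: .O/XO/XO/.X is terminal -1 (X); from .O/X./XO/.X depth 9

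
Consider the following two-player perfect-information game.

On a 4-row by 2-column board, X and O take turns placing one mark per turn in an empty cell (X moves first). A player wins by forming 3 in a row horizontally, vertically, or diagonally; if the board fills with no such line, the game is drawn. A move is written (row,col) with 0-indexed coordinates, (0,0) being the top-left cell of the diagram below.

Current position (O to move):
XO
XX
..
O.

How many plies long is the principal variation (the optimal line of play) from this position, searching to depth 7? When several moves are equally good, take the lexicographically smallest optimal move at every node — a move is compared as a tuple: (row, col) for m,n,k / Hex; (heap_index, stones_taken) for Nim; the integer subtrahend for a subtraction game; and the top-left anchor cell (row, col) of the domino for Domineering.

[XO/XX/../O.] O move#1: (2,0):+0/XO/XX/O./O.*, (2,1):-1/XO/XX/.O/O., (3,1):-1/XO/XX/../OO
[XO/XX/O./O.] X move#2: (2,1):+0/XO/XX/OX/O.*, (3,1):+0/XO/XX/O./OX
[XO/XX/OX/O.] O move#3: (3,1):+0/XO/XX/OX/OO*
[XO/XX/OX/OO] end (terminal +0, X#4); searched XO/XX/../O. to 7

PV length from [XO/XX/../O.]: 3 plies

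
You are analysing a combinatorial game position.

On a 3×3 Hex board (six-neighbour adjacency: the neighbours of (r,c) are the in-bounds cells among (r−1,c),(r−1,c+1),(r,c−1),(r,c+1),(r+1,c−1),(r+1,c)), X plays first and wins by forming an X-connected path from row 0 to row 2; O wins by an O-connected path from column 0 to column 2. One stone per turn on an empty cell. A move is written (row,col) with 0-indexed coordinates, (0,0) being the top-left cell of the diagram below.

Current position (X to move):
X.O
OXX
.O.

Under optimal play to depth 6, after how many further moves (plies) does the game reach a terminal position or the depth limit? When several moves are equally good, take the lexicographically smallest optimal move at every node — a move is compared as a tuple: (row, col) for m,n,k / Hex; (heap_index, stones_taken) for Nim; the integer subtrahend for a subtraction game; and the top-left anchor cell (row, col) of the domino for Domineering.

PV length from [X.O/OXX/.O.]: 3 plies

ply 1, X at X.O/OXX/.O. | (0,1)=+1→XXO/OXX/.O.*; (2,0)=-1→X.O/OXX/XO.; (2,2)=-1→X.O/OXX/.OX
ply 2, O at XXO/OXX/.O. | (2,0)=-1→XXO/OXX/OO.*; (2,2)=-1→XXO/OXX/.OO
ply 3, X at XXO/OXX/OO. | (2,2)=+1→XXO/OXX/OOX*
ply 4: XXO/OXX/OOX is terminal -1 (O); from X.O/OXX/.O. depth 6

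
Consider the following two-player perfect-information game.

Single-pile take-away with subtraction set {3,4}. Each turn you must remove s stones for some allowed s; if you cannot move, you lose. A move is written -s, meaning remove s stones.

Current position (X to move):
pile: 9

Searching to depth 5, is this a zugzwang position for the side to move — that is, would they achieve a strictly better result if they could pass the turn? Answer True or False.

p1 X@[9]: -3[6]-1* -4[5]-1
p2 O@[6]: -3[3]-1 -4[2]+1*
p3 X@[2] terminal -1; root [9] d5
pass branch (O moves first from the same position):
  | p1 O@[9]: -3[6]-1* -4[5]-1
  | p2 X@[6]: -3[3]-1 -4[2]+1*
  | p3 O@[2] terminal -1; root [9] d5
X moving scores -1; X passing scores +1

zugzwang(9, X) = True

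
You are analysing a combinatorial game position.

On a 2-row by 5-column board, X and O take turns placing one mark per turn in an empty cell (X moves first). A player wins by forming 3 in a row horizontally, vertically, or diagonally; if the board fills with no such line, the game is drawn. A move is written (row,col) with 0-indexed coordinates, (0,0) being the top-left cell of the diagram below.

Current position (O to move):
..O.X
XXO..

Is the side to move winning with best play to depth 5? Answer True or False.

p1 O@[..O.X/XXO..]: (0,0)[O.O.X/XXO..]+0 (0,1)[.OO.X/XXO..]+1* (0,3)[..OOX/XXO..]+0 (1,3)[..O.X/XXOO.]+1 (1,4)[..O.X/XXO.O]+1
p2 X@[.OO.X/XXO..]: (0,0)[XOO.X/XXO..]-1* (0,3)[.OOXX/XXO..]-1 (1,3)[.OO.X/XXOX.]-1 (1,4)[.OO.X/XXO.X]-1
p3 O@[XOO.X/XXO..]: (0,3)[XOOOX/XXO..]+1* (1,3)[XOO.X/XXOO.]+1 (1,4)[XOO.X/XXO.O]+1
p4 X@[XOOOX/XXO..] terminal -1; root [..O.X/XXO..] d5

O winning at [..O.X/XXO..]: True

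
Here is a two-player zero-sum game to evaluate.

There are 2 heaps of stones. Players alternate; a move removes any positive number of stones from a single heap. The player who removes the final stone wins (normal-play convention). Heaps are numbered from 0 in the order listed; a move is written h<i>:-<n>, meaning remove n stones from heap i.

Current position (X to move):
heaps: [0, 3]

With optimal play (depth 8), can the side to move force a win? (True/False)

ply 1, X at (0,3) | h1:-1=-1→(0,2); h1:-2=-1→(0,1); h1:-3=+1→(0,0)*
ply 2: (0,0) is terminal -1 (O); from (0,3) depth 8

X winning at [(0,3)]: True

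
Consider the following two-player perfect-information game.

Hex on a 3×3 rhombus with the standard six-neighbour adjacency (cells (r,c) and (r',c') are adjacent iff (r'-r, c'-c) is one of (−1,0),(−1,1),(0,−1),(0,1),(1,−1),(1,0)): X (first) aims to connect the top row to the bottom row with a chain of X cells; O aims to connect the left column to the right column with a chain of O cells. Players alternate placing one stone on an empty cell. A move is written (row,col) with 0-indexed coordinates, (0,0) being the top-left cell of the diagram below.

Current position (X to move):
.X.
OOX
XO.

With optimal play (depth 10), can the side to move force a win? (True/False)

ply 1, X at .X./OOX/XO. | (0,0)=-1→XX./OOX/XO.*; (0,2)=-1→.XX/OOX/XO.; (2,2)=-1→.X./OOX/XOX
ply 2, O at XX./OOX/XO. | (0,2)=+1→XXO/OOX/XO.*; (2,2)=+1→XX./OOX/XOO
ply 3: XXO/OOX/XO. is terminal -1 (X); from .X./OOX/XO. depth 10

X winning at [.X./OOX/XO.]: False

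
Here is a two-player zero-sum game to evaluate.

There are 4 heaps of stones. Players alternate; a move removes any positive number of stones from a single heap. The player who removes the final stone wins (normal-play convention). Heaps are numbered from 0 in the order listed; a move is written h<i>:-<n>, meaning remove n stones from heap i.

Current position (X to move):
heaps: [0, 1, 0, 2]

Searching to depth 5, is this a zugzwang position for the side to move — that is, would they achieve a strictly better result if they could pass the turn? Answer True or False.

ply 1, X at (0,1,0,2) | h1:-1=-1→(0,0,0,2); h3:-1=+1→(0,1,0,1)*; h3:-2=-1→(0,1,0,0)
ply 2, O at (0,1,0,1) | h1:-1=-1→(0,0,0,1)*; h3:-1=-1→(0,1,0,0)
ply 3, X at (0,0,0,1) | h3:-1=+1→(0,0,0,0)*
ply 4: (0,0,0,0) is terminal -1 (O); from (0,1,0,2) depth 5
if X skipped the turn, O would face:
~ ply 1, O at (0,1,0,2) | h1:-1=-1→(0,0,0,2); h3:-1=+1→(0,1,0,1)*; h3:-2=-1→(0,1,0,0)
~ ply 2, X at (0,1,0,1) | h1:-1=-1→(0,0,0,1)*; h3:-1=-1→(0,1,0,0)
~ ply 3, O at (0,0,0,1) | h3:-1=+1→(0,0,0,0)*
~ ply 4: (0,0,0,0) is terminal -1 (X); from (0,1,0,2) depth 5
compare (X): move=+1 vs pass=-1

zugzwang((0,1,0,2), X) = False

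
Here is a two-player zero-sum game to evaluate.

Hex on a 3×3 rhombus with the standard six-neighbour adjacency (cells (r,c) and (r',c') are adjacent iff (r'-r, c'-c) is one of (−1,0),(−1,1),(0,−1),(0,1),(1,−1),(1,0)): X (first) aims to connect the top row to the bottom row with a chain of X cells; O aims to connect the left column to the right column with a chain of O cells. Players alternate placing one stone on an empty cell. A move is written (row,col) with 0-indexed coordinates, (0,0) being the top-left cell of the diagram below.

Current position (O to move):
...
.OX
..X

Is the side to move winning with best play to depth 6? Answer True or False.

O winning at [.../.OX/..X]: True

p1 O@[.../.OX/..X]: (0,0)[O../.OX/..X]-1 (0,1)[.O./.OX/..X]-1 (0,2)[..O/.OX/..X]+1* (1,0)[.../OOX/..X]-1 (2,0)[.../.OX/O.X]-1 (2,1)[.../.OX/.OX]-1
p2 X@[..O/.OX/..X]: (0,0)[X.O/.OX/..X]-1* (0,1)[.XO/.OX/..X]-1 (1,0)[..O/XOX/..X]-1 (2,0)[..O/.OX/X.X]-1 (2,1)[..O/.OX/.XX]-1
p3 O@[X.O/.OX/..X]: (0,1)[XOO/.OX/..X]+1* (1,0)[X.O/OOX/..X]+1 (2,0)[X.O/.OX/O.X]+1 (2,1)[X.O/.OX/.OX]+1
p4 X@[XOO/.OX/..X]: (1,0)[XOO/XOX/..X]-1* (2,0)[XOO/.OX/X.X]-1 (2,1)[XOO/.OX/.XX]-1
p5 O@[XOO/XOX/..X]: (2,0)[XOO/XOX/O.X]+1* (2,1)[XOO/XOX/.OX]-1
p6 X@[XOO/XOX/O.X] terminal -1; root [.../.OX/..X] d6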